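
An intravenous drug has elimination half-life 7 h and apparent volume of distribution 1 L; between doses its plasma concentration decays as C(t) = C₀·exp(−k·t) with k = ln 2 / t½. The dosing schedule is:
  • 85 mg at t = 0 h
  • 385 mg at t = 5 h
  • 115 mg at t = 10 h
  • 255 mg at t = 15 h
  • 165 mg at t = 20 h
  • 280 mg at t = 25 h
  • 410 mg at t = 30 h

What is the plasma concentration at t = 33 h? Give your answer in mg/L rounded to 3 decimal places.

k = ln 2 / 7 = 0.09902 per h
Dose 1 (85 mg at t=0 h): 85·exp(−0.09902·33) = 3.238 mg/L
Dose 2 (385 mg at t=5 h): 385·exp(−0.09902·28) = 24.062 mg/L
Dose 3 (115 mg at t=10 h): 115·exp(−0.09902·23) = 11.792 mg/L
Dose 4 (255 mg at t=15 h): 255·exp(−0.09902·18) = 42.901 mg/L
Dose 5 (165 mg at t=20 h): 165·exp(−0.09902·13) = 45.544 mg/L
Dose 6 (280 mg at t=25 h): 280·exp(−0.09902·8) = 126.801 mg/L
Dose 7 (410 mg at t=30 h): 410·exp(−0.09902·3) = 304.629 mg/L
C(33) = 3.238 + 24.062 + 11.792 + 42.901 + 45.544 + 126.801 + 304.629 = 558.967 mg/L

558.967 mg/L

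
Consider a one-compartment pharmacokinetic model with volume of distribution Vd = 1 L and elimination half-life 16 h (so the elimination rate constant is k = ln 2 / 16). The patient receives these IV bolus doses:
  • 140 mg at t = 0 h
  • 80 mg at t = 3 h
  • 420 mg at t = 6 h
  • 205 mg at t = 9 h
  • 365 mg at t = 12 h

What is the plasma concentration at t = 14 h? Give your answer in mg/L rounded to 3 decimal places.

922.776 mg/L

k = ln 2 / 16 = 0.04332 per h
Dose 1 (140 mg at t=0 h): 140·exp(−0.04332·14) = 76.336 mg/L
Dose 2 (80 mg at t=3 h): 80·exp(−0.04332·11) = 49.674 mg/L
Dose 3 (420 mg at t=6 h): 420·exp(−0.04332·8) = 296.985 mg/L
Dose 4 (205 mg at t=9 h): 205·exp(−0.04332·5) = 165.075 mg/L
Dose 5 (365 mg at t=12 h): 365·exp(−0.04332·2) = 334.706 mg/L
C(14) = 76.336 + 49.674 + 296.985 + 165.075 + 334.706 = 922.776 mg/L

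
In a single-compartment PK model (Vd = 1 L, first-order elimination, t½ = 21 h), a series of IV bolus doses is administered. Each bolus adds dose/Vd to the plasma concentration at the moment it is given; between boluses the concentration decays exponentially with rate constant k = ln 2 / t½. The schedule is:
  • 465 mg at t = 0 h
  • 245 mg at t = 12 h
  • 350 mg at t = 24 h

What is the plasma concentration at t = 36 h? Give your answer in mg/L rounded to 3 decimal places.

488.194 mg/L

k = ln 2 / 21 = 0.03301 per h
Dose 1 (465 mg at t=0 h): 465·exp(−0.03301·36) = 141.710 mg/L
Dose 2 (245 mg at t=12 h): 245·exp(−0.03301·24) = 110.951 mg/L
Dose 3 (350 mg at t=24 h): 350·exp(−0.03301·12) = 235.533 mg/L
C(36) = 141.710 + 110.951 + 235.533 = 488.194 mg/L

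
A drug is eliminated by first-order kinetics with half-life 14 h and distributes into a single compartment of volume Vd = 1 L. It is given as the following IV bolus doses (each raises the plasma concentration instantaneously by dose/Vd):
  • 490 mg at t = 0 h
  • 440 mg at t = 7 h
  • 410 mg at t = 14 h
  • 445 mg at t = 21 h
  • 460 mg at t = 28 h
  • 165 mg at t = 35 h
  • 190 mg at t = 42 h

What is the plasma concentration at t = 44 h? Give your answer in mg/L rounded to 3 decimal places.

847.337 mg/L

k = ln 2 / 14 = 0.04951 per h
Dose 1 (490 mg at t=0 h): 490·exp(−0.04951·44) = 55.476 mg/L
Dose 2 (440 mg at t=7 h): 440·exp(−0.04951·37) = 70.449 mg/L
Dose 3 (410 mg at t=14 h): 410·exp(−0.04951·30) = 92.837 mg/L
Dose 4 (445 mg at t=21 h): 445·exp(−0.04951·23) = 142.499 mg/L
Dose 5 (460 mg at t=28 h): 460·exp(−0.04951·16) = 208.316 mg/L
Dose 6 (165 mg at t=35 h): 165·exp(−0.04951·9) = 105.673 mg/L
Dose 7 (190 mg at t=42 h): 190·exp(−0.04951·2) = 172.087 mg/L
C(44) = 55.476 + 70.449 + 92.837 + 142.499 + 208.316 + 105.673 + 172.087 = 847.337 mg/L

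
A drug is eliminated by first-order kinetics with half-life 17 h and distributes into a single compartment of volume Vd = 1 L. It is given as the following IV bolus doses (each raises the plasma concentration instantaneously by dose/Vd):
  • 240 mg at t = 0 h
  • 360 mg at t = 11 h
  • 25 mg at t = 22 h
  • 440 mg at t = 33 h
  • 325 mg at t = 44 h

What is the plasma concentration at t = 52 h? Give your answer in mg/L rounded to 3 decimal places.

541.126 mg/L

k = ln 2 / 17 = 0.04077 per h
Dose 1 (240 mg at t=0 h): 240·exp(−0.04077·52) = 28.801 mg/L
Dose 2 (360 mg at t=11 h): 360·exp(−0.04077·41) = 67.653 mg/L
Dose 3 (25 mg at t=22 h): 25·exp(−0.04077·30) = 7.357 mg/L
Dose 4 (440 mg at t=33 h): 440·exp(−0.04077·19) = 202.772 mg/L
Dose 5 (325 mg at t=44 h): 325·exp(−0.04077·8) = 234.543 mg/L
C(52) = 28.801 + 67.653 + 7.357 + 202.772 + 234.543 = 541.126 mg/L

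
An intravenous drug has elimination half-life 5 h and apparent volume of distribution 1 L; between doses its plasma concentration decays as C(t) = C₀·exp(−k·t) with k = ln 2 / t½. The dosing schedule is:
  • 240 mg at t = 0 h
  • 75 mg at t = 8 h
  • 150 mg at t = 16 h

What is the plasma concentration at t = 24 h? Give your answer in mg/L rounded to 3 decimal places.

66.258 mg/L

k = ln 2 / 5 = 0.13863 per h
Dose 1 (240 mg at t=0 h): 240·exp(−0.13863·24) = 8.615 mg/L
Dose 2 (75 mg at t=8 h): 75·exp(−0.13863·16) = 8.161 mg/L
Dose 3 (150 mg at t=16 h): 150·exp(−0.13863·8) = 49.482 mg/L
C(24) = 8.615 + 8.161 + 49.482 = 66.258 mg/L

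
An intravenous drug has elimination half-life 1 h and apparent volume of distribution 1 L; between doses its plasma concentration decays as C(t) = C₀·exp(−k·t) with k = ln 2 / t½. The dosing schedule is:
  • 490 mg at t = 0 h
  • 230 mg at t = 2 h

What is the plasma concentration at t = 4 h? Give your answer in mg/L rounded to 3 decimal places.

88.125 mg/L

k = ln 2 / 1 = 0.69315 per h
Dose 1 (490 mg at t=0 h): 490·exp(−0.69315·4) = 30.625 mg/L
Dose 2 (230 mg at t=2 h): 230·exp(−0.69315·2) = 57.500 mg/L
C(4) = 30.625 + 57.500 = 88.125 mg/L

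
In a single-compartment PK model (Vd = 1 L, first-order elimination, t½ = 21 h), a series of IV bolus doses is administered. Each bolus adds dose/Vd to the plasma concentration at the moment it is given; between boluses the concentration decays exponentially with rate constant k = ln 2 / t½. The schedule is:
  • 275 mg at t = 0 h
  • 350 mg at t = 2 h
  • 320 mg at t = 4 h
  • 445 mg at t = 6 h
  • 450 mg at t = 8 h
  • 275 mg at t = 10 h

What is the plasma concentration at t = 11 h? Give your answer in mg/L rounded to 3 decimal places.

1756.251 mg/L

k = ln 2 / 21 = 0.03301 per h
Dose 1 (275 mg at t=0 h): 275·exp(−0.03301·11) = 191.272 mg/L
Dose 2 (350 mg at t=2 h): 350·exp(−0.03301·9) = 260.049 mg/L
Dose 3 (320 mg at t=4 h): 320·exp(−0.03301·7) = 253.984 mg/L
Dose 4 (445 mg at t=6 h): 445·exp(−0.03301·5) = 377.299 mg/L
Dose 5 (450 mg at t=8 h): 450·exp(−0.03301·3) = 407.576 mg/L
Dose 6 (275 mg at t=10 h): 275·exp(−0.03301·1) = 266.071 mg/L
C(11) = 191.272 + 260.049 + 253.984 + 377.299 + 407.576 + 266.071 = 1756.251 mg/L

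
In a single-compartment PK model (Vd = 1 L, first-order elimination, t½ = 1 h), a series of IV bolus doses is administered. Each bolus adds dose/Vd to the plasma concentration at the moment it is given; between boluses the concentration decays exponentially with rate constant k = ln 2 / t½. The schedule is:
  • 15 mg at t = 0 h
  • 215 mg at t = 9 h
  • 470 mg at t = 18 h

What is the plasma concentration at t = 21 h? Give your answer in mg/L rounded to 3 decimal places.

58.802 mg/L

k = ln 2 / 1 = 0.69315 per h
Dose 1 (15 mg at t=0 h): 15·exp(−0.69315·21) = 0.000 mg/L
Dose 2 (215 mg at t=9 h): 215·exp(−0.69315·12) = 0.052 mg/L
Dose 3 (470 mg at t=18 h): 470·exp(−0.69315·3) = 58.750 mg/L
C(21) = 0.000 + 0.052 + 58.750 = 58.802 mg/L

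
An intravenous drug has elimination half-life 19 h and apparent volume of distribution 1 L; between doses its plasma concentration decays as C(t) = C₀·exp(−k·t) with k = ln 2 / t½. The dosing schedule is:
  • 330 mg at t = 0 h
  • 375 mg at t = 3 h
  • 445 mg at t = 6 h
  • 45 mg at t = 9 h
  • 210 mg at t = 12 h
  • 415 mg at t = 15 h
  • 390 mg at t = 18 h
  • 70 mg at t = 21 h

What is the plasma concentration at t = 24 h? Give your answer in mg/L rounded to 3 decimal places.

1379.070 mg/L

k = ln 2 / 19 = 0.03648 per h
Dose 1 (330 mg at t=0 h): 330·exp(−0.03648·24) = 137.488 mg/L
Dose 2 (375 mg at t=3 h): 375·exp(−0.03648·21) = 174.307 mg/L
Dose 3 (445 mg at t=6 h): 445·exp(−0.03648·18) = 230.767 mg/L
Dose 4 (45 mg at t=9 h): 45·exp(−0.03648·15) = 26.035 mg/L
Dose 5 (210 mg at t=12 h): 210·exp(−0.03648·12) = 135.549 mg/L
Dose 6 (415 mg at t=15 h): 415·exp(−0.03648·9) = 298.851 mg/L
Dose 7 (390 mg at t=18 h): 390·exp(−0.03648·6) = 313.330 mg/L
Dose 8 (70 mg at t=21 h): 70·exp(−0.03648·3) = 62.743 mg/L
C(24) = 137.488 + 174.307 + 230.767 + 26.035 + 135.549 + 298.851 + 313.330 + 62.743 = 1379.070 mg/L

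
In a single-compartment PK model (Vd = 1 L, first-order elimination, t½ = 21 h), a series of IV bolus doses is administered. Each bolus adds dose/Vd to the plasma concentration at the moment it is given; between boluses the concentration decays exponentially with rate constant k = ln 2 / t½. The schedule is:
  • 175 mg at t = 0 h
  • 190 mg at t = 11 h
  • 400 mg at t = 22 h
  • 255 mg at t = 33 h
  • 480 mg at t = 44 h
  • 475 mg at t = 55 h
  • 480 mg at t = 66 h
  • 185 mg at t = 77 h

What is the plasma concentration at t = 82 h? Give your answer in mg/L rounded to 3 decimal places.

k = ln 2 / 21 = 0.03301 per h
Dose 1 (175 mg at t=0 h): 175·exp(−0.03301·82) = 11.684 mg/L
Dose 2 (190 mg at t=11 h): 190·exp(−0.03301·71) = 18.238 mg/L
Dose 3 (400 mg at t=22 h): 400·exp(−0.03301·60) = 55.204 mg/L
Dose 4 (255 mg at t=33 h): 255·exp(−0.03301·49) = 50.598 mg/L
Dose 5 (480 mg at t=44 h): 480·exp(−0.03301·38) = 136.937 mg/L
Dose 6 (475 mg at t=55 h): 475·exp(−0.03301·27) = 194.830 mg/L
Dose 7 (480 mg at t=66 h): 480·exp(−0.03301·16) = 283.064 mg/L
Dose 8 (185 mg at t=77 h): 185·exp(−0.03301·5) = 156.855 mg/L
C(82) = 11.684 + 18.238 + 55.204 + 50.598 + 136.937 + 194.830 + 283.064 + 156.855 = 907.411 mg/L

907.411 mg/L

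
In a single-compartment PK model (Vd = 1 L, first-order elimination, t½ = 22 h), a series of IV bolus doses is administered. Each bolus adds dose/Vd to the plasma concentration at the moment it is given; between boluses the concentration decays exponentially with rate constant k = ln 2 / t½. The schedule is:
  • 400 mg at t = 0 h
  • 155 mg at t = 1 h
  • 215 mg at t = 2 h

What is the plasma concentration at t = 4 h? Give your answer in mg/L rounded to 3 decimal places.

k = ln 2 / 22 = 0.03151 per h
Dose 1 (400 mg at t=0 h): 400·exp(−0.03151·4) = 352.637 mg/L
Dose 2 (155 mg at t=1 h): 155·exp(−0.03151·3) = 141.020 mg/L
Dose 3 (215 mg at t=2 h): 215·exp(−0.03151·2) = 201.870 mg/L
C(4) = 352.637 + 141.020 + 201.870 = 695.527 mg/L

695.527 mg/L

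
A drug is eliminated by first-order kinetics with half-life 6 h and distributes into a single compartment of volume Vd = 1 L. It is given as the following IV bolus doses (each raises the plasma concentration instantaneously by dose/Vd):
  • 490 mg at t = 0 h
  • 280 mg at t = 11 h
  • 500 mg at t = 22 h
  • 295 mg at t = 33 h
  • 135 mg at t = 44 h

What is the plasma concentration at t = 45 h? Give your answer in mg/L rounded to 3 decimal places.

237.317 mg/L

k = ln 2 / 6 = 0.11552 per h
Dose 1 (490 mg at t=0 h): 490·exp(−0.11552·45) = 2.707 mg/L
Dose 2 (280 mg at t=11 h): 280·exp(−0.11552·34) = 5.512 mg/L
Dose 3 (500 mg at t=22 h): 500·exp(−0.11552·23) = 35.077 mg/L
Dose 4 (295 mg at t=33 h): 295·exp(−0.11552·12) = 73.750 mg/L
Dose 5 (135 mg at t=44 h): 135·exp(−0.11552·1) = 120.271 mg/L
C(45) = 2.707 + 5.512 + 35.077 + 73.750 + 120.271 = 237.317 mg/L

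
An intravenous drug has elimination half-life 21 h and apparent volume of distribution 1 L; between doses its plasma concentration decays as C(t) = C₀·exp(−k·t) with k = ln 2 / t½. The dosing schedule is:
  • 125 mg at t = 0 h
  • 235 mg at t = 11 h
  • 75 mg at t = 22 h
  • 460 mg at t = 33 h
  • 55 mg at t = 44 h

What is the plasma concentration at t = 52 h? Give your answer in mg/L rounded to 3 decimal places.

k = ln 2 / 21 = 0.03301 per h
Dose 1 (125 mg at t=0 h): 125·exp(−0.03301·52) = 22.465 mg/L
Dose 2 (235 mg at t=11 h): 235·exp(−0.03301·41) = 60.722 mg/L
Dose 3 (75 mg at t=22 h): 75·exp(−0.03301·30) = 27.862 mg/L
Dose 4 (460 mg at t=33 h): 460·exp(−0.03301·19) = 245.696 mg/L
Dose 5 (55 mg at t=44 h): 55·exp(−0.03301·8) = 42.236 mg/L
C(52) = 22.465 + 60.722 + 27.862 + 245.696 + 42.236 = 398.980 mg/L

398.980 mg/L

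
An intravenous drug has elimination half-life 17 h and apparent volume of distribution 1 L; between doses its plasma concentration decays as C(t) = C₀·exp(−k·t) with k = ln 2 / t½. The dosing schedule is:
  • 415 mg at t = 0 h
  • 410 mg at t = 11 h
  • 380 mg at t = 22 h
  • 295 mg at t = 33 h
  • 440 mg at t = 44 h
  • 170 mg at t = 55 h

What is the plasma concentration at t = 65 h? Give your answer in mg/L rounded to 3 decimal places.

520.466 mg/L

k = ln 2 / 17 = 0.04077 per h
Dose 1 (415 mg at t=0 h): 415·exp(−0.04077·65) = 29.312 mg/L
Dose 2 (410 mg at t=11 h): 410·exp(−0.04077·54) = 45.349 mg/L
Dose 3 (380 mg at t=22 h): 380·exp(−0.04077·43) = 65.820 mg/L
Dose 4 (295 mg at t=33 h): 295·exp(−0.04077·32) = 80.016 mg/L
Dose 5 (440 mg at t=44 h): 440·exp(−0.04077·21) = 186.893 mg/L
Dose 6 (170 mg at t=55 h): 170·exp(−0.04077·10) = 113.077 mg/L
C(65) = 29.312 + 45.349 + 65.820 + 80.016 + 186.893 + 113.077 = 520.466 mg/L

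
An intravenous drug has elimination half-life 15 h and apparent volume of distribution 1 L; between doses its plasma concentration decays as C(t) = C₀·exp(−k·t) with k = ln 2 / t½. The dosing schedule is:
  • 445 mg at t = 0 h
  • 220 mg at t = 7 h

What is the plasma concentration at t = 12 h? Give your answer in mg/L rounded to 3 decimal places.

k = ln 2 / 15 = 0.04621 per h
Dose 1 (445 mg at t=0 h): 445·exp(−0.04621·12) = 255.585 mg/L
Dose 2 (220 mg at t=7 h): 220·exp(−0.04621·5) = 174.614 mg/L
C(12) = 255.585 + 174.614 = 430.199 mg/L

430.199 mg/L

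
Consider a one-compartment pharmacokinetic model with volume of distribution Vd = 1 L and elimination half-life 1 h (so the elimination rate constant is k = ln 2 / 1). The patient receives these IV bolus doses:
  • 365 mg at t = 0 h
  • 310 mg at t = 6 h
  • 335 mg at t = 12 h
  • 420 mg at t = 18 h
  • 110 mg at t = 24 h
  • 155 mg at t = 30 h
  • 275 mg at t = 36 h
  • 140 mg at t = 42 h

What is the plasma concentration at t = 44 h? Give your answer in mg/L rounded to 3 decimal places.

k = ln 2 / 1 = 0.69315 per h
Dose 1 (365 mg at t=0 h): 365·exp(−0.69315·44) = 0.000 mg/L
Dose 2 (310 mg at t=6 h): 310·exp(−0.69315·38) = 0.000 mg/L
Dose 3 (335 mg at t=12 h): 335·exp(−0.69315·32) = 0.000 mg/L
Dose 4 (420 mg at t=18 h): 420·exp(−0.69315·26) = 0.000 mg/L
Dose 5 (110 mg at t=24 h): 110·exp(−0.69315·20) = 0.000 mg/L
Dose 6 (155 mg at t=30 h): 155·exp(−0.69315·14) = 0.009 mg/L
Dose 7 (275 mg at t=36 h): 275·exp(−0.69315·8) = 1.074 mg/L
Dose 8 (140 mg at t=42 h): 140·exp(−0.69315·2) = 35.000 mg/L
C(44) = 0.000 + 0.000 + 0.000 + 0.000 + 0.000 + 0.009 + 1.074 + 35.000 = 36.084 mg/L

36.084 mg/L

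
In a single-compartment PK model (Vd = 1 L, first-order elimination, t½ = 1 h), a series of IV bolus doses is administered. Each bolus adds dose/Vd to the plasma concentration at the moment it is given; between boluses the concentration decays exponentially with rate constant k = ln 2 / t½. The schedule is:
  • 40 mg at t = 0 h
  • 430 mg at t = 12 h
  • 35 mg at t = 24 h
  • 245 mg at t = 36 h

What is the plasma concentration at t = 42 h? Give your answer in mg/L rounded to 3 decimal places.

k = ln 2 / 1 = 0.69315 per h
Dose 1 (40 mg at t=0 h): 40·exp(−0.69315·42) = 0.000 mg/L
Dose 2 (430 mg at t=12 h): 430·exp(−0.69315·30) = 0.000 mg/L
Dose 3 (35 mg at t=24 h): 35·exp(−0.69315·18) = 0.000 mg/L
Dose 4 (245 mg at t=36 h): 245·exp(−0.69315·6) = 3.828 mg/L
C(42) = 0.000 + 0.000 + 0.000 + 3.828 = 3.828 mg/L

3.828 mg/L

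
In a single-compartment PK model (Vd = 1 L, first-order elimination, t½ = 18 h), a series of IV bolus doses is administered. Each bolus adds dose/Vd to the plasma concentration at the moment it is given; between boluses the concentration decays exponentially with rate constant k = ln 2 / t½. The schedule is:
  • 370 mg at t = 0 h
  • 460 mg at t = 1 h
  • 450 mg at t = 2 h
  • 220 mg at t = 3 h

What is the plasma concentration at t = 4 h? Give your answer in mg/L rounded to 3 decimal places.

1355.327 mg/L

k = ln 2 / 18 = 0.03851 per h
Dose 1 (370 mg at t=0 h): 370·exp(−0.03851·4) = 317.180 mg/L
Dose 2 (460 mg at t=1 h): 460·exp(−0.03851·3) = 409.813 mg/L
Dose 3 (450 mg at t=2 h): 450·exp(−0.03851·2) = 416.644 mg/L
Dose 4 (220 mg at t=3 h): 220·exp(−0.03851·1) = 211.689 mg/L
C(4) = 317.180 + 409.813 + 416.644 + 211.689 = 1355.327 mg/L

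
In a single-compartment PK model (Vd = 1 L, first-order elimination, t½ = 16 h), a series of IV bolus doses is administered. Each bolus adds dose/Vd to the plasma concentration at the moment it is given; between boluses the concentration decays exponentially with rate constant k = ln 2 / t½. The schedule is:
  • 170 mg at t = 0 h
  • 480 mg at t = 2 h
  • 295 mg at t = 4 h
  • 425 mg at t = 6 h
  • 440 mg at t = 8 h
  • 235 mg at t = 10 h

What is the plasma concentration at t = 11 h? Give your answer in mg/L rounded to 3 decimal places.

1602.053 mg/L

k = ln 2 / 16 = 0.04332 per h
Dose 1 (170 mg at t=0 h): 170·exp(−0.04332·11) = 105.558 mg/L
Dose 2 (480 mg at t=2 h): 480·exp(−0.04332·9) = 325.021 mg/L
Dose 3 (295 mg at t=4 h): 295·exp(−0.04332·7) = 217.832 mg/L
Dose 4 (425 mg at t=6 h): 425·exp(−0.04332·5) = 342.229 mg/L
Dose 5 (440 mg at t=8 h): 440·exp(−0.04332·3) = 386.375 mg/L
Dose 6 (235 mg at t=10 h): 235·exp(−0.04332·1) = 225.037 mg/L
C(11) = 105.558 + 325.021 + 217.832 + 342.229 + 386.375 + 225.037 = 1602.053 mg/L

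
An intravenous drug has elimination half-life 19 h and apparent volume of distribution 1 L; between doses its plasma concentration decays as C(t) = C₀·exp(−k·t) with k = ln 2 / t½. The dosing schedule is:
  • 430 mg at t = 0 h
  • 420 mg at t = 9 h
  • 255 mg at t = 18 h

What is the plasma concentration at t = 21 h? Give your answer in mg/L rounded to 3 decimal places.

699.534 mg/L

k = ln 2 / 19 = 0.03648 per h
Dose 1 (430 mg at t=0 h): 430·exp(−0.03648·21) = 199.872 mg/L
Dose 2 (420 mg at t=9 h): 420·exp(−0.03648·12) = 271.097 mg/L
Dose 3 (255 mg at t=18 h): 255·exp(−0.03648·3) = 228.565 mg/L
C(21) = 199.872 + 271.097 + 228.565 = 699.534 mg/L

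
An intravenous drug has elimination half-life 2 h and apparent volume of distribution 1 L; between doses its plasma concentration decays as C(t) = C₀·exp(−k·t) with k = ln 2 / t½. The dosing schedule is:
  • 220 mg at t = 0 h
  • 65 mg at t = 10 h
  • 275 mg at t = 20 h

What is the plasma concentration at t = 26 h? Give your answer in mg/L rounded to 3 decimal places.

34.656 mg/L

k = ln 2 / 2 = 0.34657 per h
Dose 1 (220 mg at t=0 h): 220·exp(−0.34657·26) = 0.027 mg/L
Dose 2 (65 mg at t=10 h): 65·exp(−0.34657·16) = 0.254 mg/L
Dose 3 (275 mg at t=20 h): 275·exp(−0.34657·6) = 34.375 mg/L
C(26) = 0.027 + 0.254 + 34.375 = 34.656 mg/L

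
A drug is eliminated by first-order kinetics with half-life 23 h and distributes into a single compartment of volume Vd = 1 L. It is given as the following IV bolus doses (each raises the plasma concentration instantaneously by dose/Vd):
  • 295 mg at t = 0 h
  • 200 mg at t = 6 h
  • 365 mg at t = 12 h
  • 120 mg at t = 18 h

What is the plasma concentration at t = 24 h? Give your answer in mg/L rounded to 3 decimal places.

613.768 mg/L

k = ln 2 / 23 = 0.03014 per h
Dose 1 (295 mg at t=0 h): 295·exp(−0.03014·24) = 143.121 mg/L
Dose 2 (200 mg at t=6 h): 200·exp(−0.03014·18) = 116.263 mg/L
Dose 3 (365 mg at t=12 h): 365·exp(−0.03014·12) = 254.234 mg/L
Dose 4 (120 mg at t=18 h): 120·exp(−0.03014·6) = 100.150 mg/L
C(24) = 143.121 + 116.263 + 254.234 + 100.150 = 613.768 mg/L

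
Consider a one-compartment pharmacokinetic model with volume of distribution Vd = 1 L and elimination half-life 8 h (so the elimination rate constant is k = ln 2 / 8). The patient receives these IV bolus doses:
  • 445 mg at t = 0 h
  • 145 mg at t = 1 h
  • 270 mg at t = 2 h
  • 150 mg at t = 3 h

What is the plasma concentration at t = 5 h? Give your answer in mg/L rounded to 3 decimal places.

725.410 mg/L

k = ln 2 / 8 = 0.08664 per h
Dose 1 (445 mg at t=0 h): 445·exp(−0.08664·5) = 288.547 mg/L
Dose 2 (145 mg at t=1 h): 145·exp(−0.08664·4) = 102.530 mg/L
Dose 3 (270 mg at t=2 h): 270·exp(−0.08664·3) = 208.198 mg/L
Dose 4 (150 mg at t=3 h): 150·exp(−0.08664·2) = 126.134 mg/L
C(5) = 288.547 + 102.530 + 208.198 + 126.134 = 725.410 mg/L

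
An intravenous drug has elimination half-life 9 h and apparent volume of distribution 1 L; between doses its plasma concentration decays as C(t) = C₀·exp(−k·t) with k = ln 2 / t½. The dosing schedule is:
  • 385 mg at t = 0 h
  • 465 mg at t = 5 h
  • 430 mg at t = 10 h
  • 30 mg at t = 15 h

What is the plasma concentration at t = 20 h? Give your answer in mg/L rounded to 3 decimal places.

448.450 mg/L

k = ln 2 / 9 = 0.07702 per h
Dose 1 (385 mg at t=0 h): 385·exp(−0.07702·20) = 82.510 mg/L
Dose 2 (465 mg at t=5 h): 465·exp(−0.07702·15) = 146.466 mg/L
Dose 3 (430 mg at t=10 h): 430·exp(−0.07702·10) = 199.063 mg/L
Dose 4 (30 mg at t=15 h): 30·exp(−0.07702·5) = 20.412 mg/L
C(20) = 82.510 + 146.466 + 199.063 + 20.412 = 448.450 mg/L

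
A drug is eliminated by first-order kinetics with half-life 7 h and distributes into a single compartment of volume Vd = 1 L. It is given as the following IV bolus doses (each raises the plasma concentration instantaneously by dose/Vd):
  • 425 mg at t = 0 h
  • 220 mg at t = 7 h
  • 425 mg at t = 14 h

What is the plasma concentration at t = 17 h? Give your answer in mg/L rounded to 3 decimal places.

476.447 mg/L

k = ln 2 / 7 = 0.09902 per h
Dose 1 (425 mg at t=0 h): 425·exp(−0.09902·17) = 78.943 mg/L
Dose 2 (220 mg at t=7 h): 220·exp(−0.09902·10) = 81.730 mg/L
Dose 3 (425 mg at t=14 h): 425·exp(−0.09902·3) = 315.774 mg/L
C(17) = 78.943 + 81.730 + 315.774 = 476.447 mg/L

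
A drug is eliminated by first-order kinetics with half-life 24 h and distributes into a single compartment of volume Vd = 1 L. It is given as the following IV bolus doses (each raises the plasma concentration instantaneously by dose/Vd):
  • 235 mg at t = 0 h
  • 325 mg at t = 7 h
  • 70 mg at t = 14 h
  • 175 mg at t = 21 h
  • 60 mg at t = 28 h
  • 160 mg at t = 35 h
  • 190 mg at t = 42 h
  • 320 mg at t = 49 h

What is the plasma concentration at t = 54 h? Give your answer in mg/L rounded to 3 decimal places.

k = ln 2 / 24 = 0.02888 per h
Dose 1 (235 mg at t=0 h): 235·exp(−0.02888·54) = 49.403 mg/L
Dose 2 (325 mg at t=7 h): 325·exp(−0.02888·47) = 83.631 mg/L
Dose 3 (70 mg at t=14 h): 70·exp(−0.02888·40) = 22.049 mg/L
Dose 4 (175 mg at t=21 h): 175·exp(−0.02888·33) = 67.472 mg/L
Dose 5 (60 mg at t=28 h): 60·exp(−0.02888·26) = 28.316 mg/L
Dose 6 (160 mg at t=35 h): 160·exp(−0.02888·19) = 92.428 mg/L
Dose 7 (190 mg at t=42 h): 190·exp(−0.02888·12) = 134.350 mg/L
Dose 8 (320 mg at t=49 h): 320·exp(−0.02888·5) = 276.972 mg/L
C(54) = 49.403 + 83.631 + 22.049 + 67.472 + 28.316 + 92.428 + 134.350 + 276.972 = 754.620 mg/L

754.620 mg/L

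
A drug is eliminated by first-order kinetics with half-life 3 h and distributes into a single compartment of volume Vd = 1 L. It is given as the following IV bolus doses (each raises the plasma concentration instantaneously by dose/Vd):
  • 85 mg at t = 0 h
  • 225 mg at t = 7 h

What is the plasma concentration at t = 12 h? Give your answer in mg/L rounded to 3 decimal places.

k = ln 2 / 3 = 0.23105 per h
Dose 1 (85 mg at t=0 h): 85·exp(−0.23105·12) = 5.312 mg/L
Dose 2 (225 mg at t=7 h): 225·exp(−0.23105·5) = 70.871 mg/L
C(12) = 5.312 + 70.871 = 76.183 mg/L

76.183 mg/L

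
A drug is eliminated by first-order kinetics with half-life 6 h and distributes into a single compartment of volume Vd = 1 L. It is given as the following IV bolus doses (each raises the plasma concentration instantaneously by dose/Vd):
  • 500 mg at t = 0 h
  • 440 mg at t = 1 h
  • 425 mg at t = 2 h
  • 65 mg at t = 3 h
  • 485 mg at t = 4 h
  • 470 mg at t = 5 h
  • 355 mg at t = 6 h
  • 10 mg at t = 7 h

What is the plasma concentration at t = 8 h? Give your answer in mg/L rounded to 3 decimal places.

k = ln 2 / 6 = 0.11552 per h
Dose 1 (500 mg at t=0 h): 500·exp(−0.11552·8) = 198.425 mg/L
Dose 2 (440 mg at t=1 h): 440·exp(−0.11552·7) = 195.998 mg/L
Dose 3 (425 mg at t=2 h): 425·exp(−0.11552·6) = 212.500 mg/L
Dose 4 (65 mg at t=3 h): 65·exp(−0.11552·5) = 36.480 mg/L
Dose 5 (485 mg at t=4 h): 485·exp(−0.11552·4) = 305.531 mg/L
Dose 6 (470 mg at t=5 h): 470·exp(−0.11552·3) = 332.340 mg/L
Dose 7 (355 mg at t=6 h): 355·exp(−0.11552·2) = 281.764 mg/L
Dose 8 (10 mg at t=7 h): 10·exp(−0.11552·1) = 8.909 mg/L
C(8) = 198.425 + 195.998 + 212.500 + 36.480 + 305.531 + 332.340 + 281.764 + 8.909 = 1571.947 mg/L

1571.947 mg/L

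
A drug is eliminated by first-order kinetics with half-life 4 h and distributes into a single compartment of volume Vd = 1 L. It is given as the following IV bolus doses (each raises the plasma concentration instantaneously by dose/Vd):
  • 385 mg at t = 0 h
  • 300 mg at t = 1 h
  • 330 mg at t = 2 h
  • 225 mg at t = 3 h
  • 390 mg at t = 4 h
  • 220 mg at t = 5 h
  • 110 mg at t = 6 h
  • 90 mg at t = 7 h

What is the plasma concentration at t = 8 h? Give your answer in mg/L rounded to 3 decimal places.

875.989 mg/L

k = ln 2 / 4 = 0.17329 per h
Dose 1 (385 mg at t=0 h): 385·exp(−0.17329·8) = 96.250 mg/L
Dose 2 (300 mg at t=1 h): 300·exp(−0.17329·7) = 89.191 mg/L
Dose 3 (330 mg at t=2 h): 330·exp(−0.17329·6) = 116.673 mg/L
Dose 4 (225 mg at t=3 h): 225·exp(−0.17329·5) = 94.601 mg/L
Dose 5 (390 mg at t=4 h): 390·exp(−0.17329·4) = 195.000 mg/L
Dose 6 (220 mg at t=5 h): 220·exp(−0.17329·3) = 130.813 mg/L
Dose 7 (110 mg at t=6 h): 110·exp(−0.17329·2) = 77.782 mg/L
Dose 8 (90 mg at t=7 h): 90·exp(−0.17329·1) = 75.681 mg/L
C(8) = 96.250 + 89.191 + 116.673 + 94.601 + 195.000 + 130.813 + 77.782 + 75.681 = 875.989 mg/L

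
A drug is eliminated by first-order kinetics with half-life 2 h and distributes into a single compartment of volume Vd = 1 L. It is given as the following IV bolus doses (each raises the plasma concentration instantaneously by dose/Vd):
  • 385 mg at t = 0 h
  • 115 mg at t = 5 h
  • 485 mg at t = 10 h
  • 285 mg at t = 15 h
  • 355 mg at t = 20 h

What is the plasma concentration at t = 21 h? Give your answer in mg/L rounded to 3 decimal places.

k = ln 2 / 2 = 0.34657 per h
Dose 1 (385 mg at t=0 h): 385·exp(−0.34657·21) = 0.266 mg/L
Dose 2 (115 mg at t=5 h): 115·exp(−0.34657·16) = 0.449 mg/L
Dose 3 (485 mg at t=10 h): 485·exp(−0.34657·11) = 10.717 mg/L
Dose 4 (285 mg at t=15 h): 285·exp(−0.34657·6) = 35.625 mg/L
Dose 5 (355 mg at t=20 h): 355·exp(−0.34657·1) = 251.023 mg/L
C(21) = 0.266 + 0.449 + 10.717 + 35.625 + 251.023 = 298.080 mg/L

298.080 mg/L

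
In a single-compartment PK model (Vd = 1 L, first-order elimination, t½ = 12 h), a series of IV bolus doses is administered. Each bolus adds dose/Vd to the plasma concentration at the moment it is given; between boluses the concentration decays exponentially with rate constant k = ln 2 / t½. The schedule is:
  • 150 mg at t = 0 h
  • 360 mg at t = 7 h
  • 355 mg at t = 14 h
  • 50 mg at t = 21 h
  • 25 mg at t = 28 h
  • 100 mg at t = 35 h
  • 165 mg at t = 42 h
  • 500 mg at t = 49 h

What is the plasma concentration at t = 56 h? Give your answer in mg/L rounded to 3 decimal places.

k = ln 2 / 12 = 0.05776 per h
Dose 1 (150 mg at t=0 h): 150·exp(−0.05776·56) = 5.906 mg/L
Dose 2 (360 mg at t=7 h): 360·exp(−0.05776·49) = 21.237 mg/L
Dose 3 (355 mg at t=14 h): 355·exp(−0.05776·42) = 31.378 mg/L
Dose 4 (50 mg at t=21 h): 50·exp(−0.05776·35) = 6.622 mg/L
Dose 5 (25 mg at t=28 h): 25·exp(−0.05776·28) = 4.961 mg/L
Dose 6 (100 mg at t=35 h): 100·exp(−0.05776·21) = 29.730 mg/L
Dose 7 (165 mg at t=42 h): 165·exp(−0.05776·14) = 73.499 mg/L
Dose 8 (500 mg at t=49 h): 500·exp(−0.05776·7) = 333.710 mg/L
C(56) = 5.906 + 21.237 + 31.378 + 6.622 + 4.961 + 29.730 + 73.499 + 333.710 = 507.042 mg/L

507.042 mg/L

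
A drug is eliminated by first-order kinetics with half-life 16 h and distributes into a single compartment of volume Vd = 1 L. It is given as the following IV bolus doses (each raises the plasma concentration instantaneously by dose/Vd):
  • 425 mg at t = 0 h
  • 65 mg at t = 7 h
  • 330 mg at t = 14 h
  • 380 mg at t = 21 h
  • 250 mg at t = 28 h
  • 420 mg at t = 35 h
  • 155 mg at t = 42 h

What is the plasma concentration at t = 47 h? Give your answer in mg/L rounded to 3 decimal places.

k = ln 2 / 16 = 0.04332 per h
Dose 1 (425 mg at t=0 h): 425·exp(−0.04332·47) = 55.477 mg/L
Dose 2 (65 mg at t=7 h): 65·exp(−0.04332·40) = 11.490 mg/L
Dose 3 (330 mg at t=14 h): 330·exp(−0.04332·33) = 79.002 mg/L
Dose 4 (380 mg at t=21 h): 380·exp(−0.04332·26) = 123.200 mg/L
Dose 5 (250 mg at t=28 h): 250·exp(−0.04332·19) = 109.766 mg/L
Dose 6 (420 mg at t=35 h): 420·exp(−0.04332·12) = 249.733 mg/L
Dose 7 (155 mg at t=42 h): 155·exp(−0.04332·5) = 124.813 mg/L
C(47) = 55.477 + 11.490 + 79.002 + 123.200 + 109.766 + 249.733 + 124.813 = 753.482 mg/L

753.482 mg/L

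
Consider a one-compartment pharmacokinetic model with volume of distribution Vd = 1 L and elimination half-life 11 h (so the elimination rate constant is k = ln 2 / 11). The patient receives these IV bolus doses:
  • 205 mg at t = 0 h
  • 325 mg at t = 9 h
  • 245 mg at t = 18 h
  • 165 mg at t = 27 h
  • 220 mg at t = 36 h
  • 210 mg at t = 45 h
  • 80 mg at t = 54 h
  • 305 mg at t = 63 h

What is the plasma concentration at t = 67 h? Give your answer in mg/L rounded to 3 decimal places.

391.861 mg/L

k = ln 2 / 11 = 0.06301 per h
Dose 1 (205 mg at t=0 h): 205·exp(−0.06301·67) = 3.008 mg/L
Dose 2 (325 mg at t=9 h): 325·exp(−0.06301·58) = 8.407 mg/L
Dose 3 (245 mg at t=18 h): 245·exp(−0.06301·49) = 11.174 mg/L
Dose 4 (165 mg at t=27 h): 165·exp(−0.06301·40) = 13.269 mg/L
Dose 5 (220 mg at t=36 h): 220·exp(−0.06301·31) = 31.194 mg/L
Dose 6 (210 mg at t=45 h): 210·exp(−0.06301·22) = 52.500 mg/L
Dose 7 (80 mg at t=54 h): 80·exp(−0.06301·13) = 35.264 mg/L
Dose 8 (305 mg at t=63 h): 305·exp(−0.06301·4) = 237.047 mg/L
C(67) = 3.008 + 8.407 + 11.174 + 13.269 + 31.194 + 52.500 + 35.264 + 237.047 = 391.861 mg/L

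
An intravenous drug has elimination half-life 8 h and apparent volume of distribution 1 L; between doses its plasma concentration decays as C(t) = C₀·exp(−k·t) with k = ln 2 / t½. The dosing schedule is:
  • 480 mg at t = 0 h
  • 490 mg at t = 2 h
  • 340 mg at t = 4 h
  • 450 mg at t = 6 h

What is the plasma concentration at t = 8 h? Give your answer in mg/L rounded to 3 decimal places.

k = ln 2 / 8 = 0.08664 per h
Dose 1 (480 mg at t=0 h): 480·exp(−0.08664·8) = 240.000 mg/L
Dose 2 (490 mg at t=2 h): 490·exp(−0.08664·6) = 291.356 mg/L
Dose 3 (340 mg at t=4 h): 340·exp(−0.08664·4) = 240.416 mg/L
Dose 4 (450 mg at t=6 h): 450·exp(−0.08664·2) = 378.403 mg/L
C(8) = 240.000 + 291.356 + 240.416 + 378.403 = 1150.175 mg/L

1150.175 mg/L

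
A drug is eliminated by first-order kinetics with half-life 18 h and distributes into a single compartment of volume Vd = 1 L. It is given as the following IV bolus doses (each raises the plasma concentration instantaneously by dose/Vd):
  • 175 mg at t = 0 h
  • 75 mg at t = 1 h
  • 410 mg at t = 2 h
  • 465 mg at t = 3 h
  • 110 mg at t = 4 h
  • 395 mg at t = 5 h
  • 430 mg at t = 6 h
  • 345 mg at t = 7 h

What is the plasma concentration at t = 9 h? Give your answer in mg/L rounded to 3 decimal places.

k = ln 2 / 18 = 0.03851 per h
Dose 1 (175 mg at t=0 h): 175·exp(−0.03851·9) = 123.744 mg/L
Dose 2 (75 mg at t=1 h): 75·exp(−0.03851·8) = 55.115 mg/L
Dose 3 (410 mg at t=2 h): 410·exp(−0.03851·7) = 313.124 mg/L
Dose 4 (465 mg at t=3 h): 465·exp(−0.03851·6) = 369.071 mg/L
Dose 5 (110 mg at t=4 h): 110·exp(−0.03851·5) = 90.735 mg/L
Dose 6 (395 mg at t=5 h): 395·exp(−0.03851·4) = 338.611 mg/L
Dose 7 (430 mg at t=6 h): 430·exp(−0.03851·3) = 383.086 mg/L
Dose 8 (345 mg at t=7 h): 345·exp(−0.03851·2) = 319.427 mg/L
C(9) = 123.744 + 55.115 + 313.124 + 369.071 + 90.735 + 338.611 + 383.086 + 319.427 = 1992.913 mg/L

1992.913 mg/L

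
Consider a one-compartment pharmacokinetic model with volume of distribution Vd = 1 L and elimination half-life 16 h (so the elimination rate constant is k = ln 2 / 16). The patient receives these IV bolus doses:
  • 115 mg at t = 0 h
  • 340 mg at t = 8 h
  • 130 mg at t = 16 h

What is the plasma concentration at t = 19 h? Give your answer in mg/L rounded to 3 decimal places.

k = ln 2 / 16 = 0.04332 per h
Dose 1 (115 mg at t=0 h): 115·exp(−0.04332·19) = 50.492 mg/L
Dose 2 (340 mg at t=8 h): 340·exp(−0.04332·11) = 211.116 mg/L
Dose 3 (130 mg at t=16 h): 130·exp(−0.04332·3) = 114.156 mg/L
C(19) = 50.492 + 211.116 + 114.156 = 375.764 mg/L

375.764 mg/L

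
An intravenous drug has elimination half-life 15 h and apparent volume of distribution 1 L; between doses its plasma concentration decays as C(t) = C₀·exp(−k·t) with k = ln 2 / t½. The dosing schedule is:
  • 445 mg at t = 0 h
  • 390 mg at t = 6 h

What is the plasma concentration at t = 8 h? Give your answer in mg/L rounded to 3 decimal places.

663.047 mg/L

k = ln 2 / 15 = 0.04621 per h
Dose 1 (445 mg at t=0 h): 445·exp(−0.04621·8) = 307.476 mg/L
Dose 2 (390 mg at t=6 h): 390·exp(−0.04621·2) = 355.572 mg/L
C(8) = 307.476 + 355.572 = 663.047 mg/L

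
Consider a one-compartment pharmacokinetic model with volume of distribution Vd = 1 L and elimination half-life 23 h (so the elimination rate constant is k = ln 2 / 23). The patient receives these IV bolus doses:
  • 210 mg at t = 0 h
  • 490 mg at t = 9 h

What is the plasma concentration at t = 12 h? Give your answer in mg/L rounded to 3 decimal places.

593.914 mg/L

k = ln 2 / 23 = 0.03014 per h
Dose 1 (210 mg at t=0 h): 210·exp(−0.03014·12) = 146.272 mg/L
Dose 2 (490 mg at t=9 h): 490·exp(−0.03014·3) = 447.642 mg/L
C(12) = 146.272 + 447.642 = 593.914 mg/L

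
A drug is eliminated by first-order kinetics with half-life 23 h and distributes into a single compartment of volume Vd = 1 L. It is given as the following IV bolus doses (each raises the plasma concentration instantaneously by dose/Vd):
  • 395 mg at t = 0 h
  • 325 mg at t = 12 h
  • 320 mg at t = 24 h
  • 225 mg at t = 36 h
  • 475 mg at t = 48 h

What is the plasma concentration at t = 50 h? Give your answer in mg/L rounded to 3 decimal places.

k = ln 2 / 23 = 0.03014 per h
Dose 1 (395 mg at t=0 h): 395·exp(−0.03014·50) = 87.535 mg/L
Dose 2 (325 mg at t=12 h): 325·exp(−0.03014·38) = 103.402 mg/L
Dose 3 (320 mg at t=24 h): 320·exp(−0.03014·26) = 146.169 mg/L
Dose 4 (225 mg at t=36 h): 225·exp(−0.03014·14) = 147.553 mg/L
Dose 5 (475 mg at t=48 h): 475·exp(−0.03014·2) = 447.216 mg/L
C(50) = 87.535 + 103.402 + 146.169 + 147.553 + 447.216 = 931.875 mg/L

931.875 mg/L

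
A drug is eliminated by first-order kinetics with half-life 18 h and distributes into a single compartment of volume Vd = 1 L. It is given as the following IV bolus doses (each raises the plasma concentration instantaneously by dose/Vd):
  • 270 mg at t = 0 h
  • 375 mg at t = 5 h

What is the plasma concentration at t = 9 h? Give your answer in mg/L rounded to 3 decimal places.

k = ln 2 / 18 = 0.03851 per h
Dose 1 (270 mg at t=0 h): 270·exp(−0.03851·9) = 190.919 mg/L
Dose 2 (375 mg at t=5 h): 375·exp(−0.03851·4) = 321.466 mg/L
C(9) = 190.919 + 321.466 = 512.385 mg/L

512.385 mg/L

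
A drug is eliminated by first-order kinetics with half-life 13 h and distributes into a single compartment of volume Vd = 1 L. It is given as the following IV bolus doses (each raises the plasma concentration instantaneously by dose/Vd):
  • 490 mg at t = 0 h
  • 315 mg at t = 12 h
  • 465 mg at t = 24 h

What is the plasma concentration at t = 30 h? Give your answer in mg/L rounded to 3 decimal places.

k = ln 2 / 13 = 0.05332 per h
Dose 1 (490 mg at t=0 h): 490·exp(−0.05332·30) = 98.972 mg/L
Dose 2 (315 mg at t=12 h): 315·exp(−0.05332·18) = 120.642 mg/L
Dose 3 (465 mg at t=24 h): 465·exp(−0.05332·6) = 337.688 mg/L
C(30) = 98.972 + 120.642 + 337.688 = 557.302 mg/L

557.302 mg/L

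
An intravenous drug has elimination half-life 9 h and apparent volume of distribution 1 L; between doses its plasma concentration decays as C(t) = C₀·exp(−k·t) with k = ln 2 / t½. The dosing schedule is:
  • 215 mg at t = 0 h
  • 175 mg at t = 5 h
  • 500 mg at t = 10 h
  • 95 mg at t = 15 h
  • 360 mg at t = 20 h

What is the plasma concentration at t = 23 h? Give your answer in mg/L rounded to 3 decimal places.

601.073 mg/L

k = ln 2 / 9 = 0.07702 per h
Dose 1 (215 mg at t=0 h): 215·exp(−0.07702·23) = 36.571 mg/L
Dose 2 (175 mg at t=5 h): 175·exp(−0.07702·18) = 43.750 mg/L
Dose 3 (500 mg at t=10 h): 500·exp(−0.07702·13) = 183.717 mg/L
Dose 4 (95 mg at t=15 h): 95·exp(−0.07702·8) = 51.303 mg/L
Dose 5 (360 mg at t=20 h): 360·exp(−0.07702·3) = 285.732 mg/L
C(23) = 36.571 + 43.750 + 183.717 + 51.303 + 285.732 = 601.073 mg/L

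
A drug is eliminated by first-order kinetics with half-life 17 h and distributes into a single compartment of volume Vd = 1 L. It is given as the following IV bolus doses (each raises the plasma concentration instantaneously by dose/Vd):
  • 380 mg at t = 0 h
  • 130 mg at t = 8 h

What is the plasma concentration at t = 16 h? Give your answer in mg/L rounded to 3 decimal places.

k = ln 2 / 17 = 0.04077 per h
Dose 1 (380 mg at t=0 h): 380·exp(−0.04077·16) = 197.907 mg/L
Dose 2 (130 mg at t=8 h): 130·exp(−0.04077·8) = 93.817 mg/L
C(16) = 197.907 + 93.817 = 291.724 mg/L

291.724 mg/L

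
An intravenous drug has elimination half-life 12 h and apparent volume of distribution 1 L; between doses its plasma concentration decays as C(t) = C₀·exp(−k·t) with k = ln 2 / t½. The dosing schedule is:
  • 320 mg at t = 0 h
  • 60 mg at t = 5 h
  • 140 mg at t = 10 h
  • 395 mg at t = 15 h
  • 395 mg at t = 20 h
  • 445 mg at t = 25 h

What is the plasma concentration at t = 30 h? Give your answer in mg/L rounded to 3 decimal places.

835.961 mg/L

k = ln 2 / 12 = 0.05776 per h
Dose 1 (320 mg at t=0 h): 320·exp(−0.05776·30) = 56.569 mg/L
Dose 2 (60 mg at t=5 h): 60·exp(−0.05776·25) = 14.158 mg/L
Dose 3 (140 mg at t=10 h): 140·exp(−0.05776·20) = 44.097 mg/L
Dose 4 (395 mg at t=15 h): 395·exp(−0.05776·15) = 166.077 mg/L
Dose 5 (395 mg at t=20 h): 395·exp(−0.05776·10) = 221.686 mg/L
Dose 6 (445 mg at t=25 h): 445·exp(−0.05776·5) = 333.373 mg/L
C(30) = 56.569 + 14.158 + 44.097 + 166.077 + 221.686 + 333.373 = 835.961 mg/L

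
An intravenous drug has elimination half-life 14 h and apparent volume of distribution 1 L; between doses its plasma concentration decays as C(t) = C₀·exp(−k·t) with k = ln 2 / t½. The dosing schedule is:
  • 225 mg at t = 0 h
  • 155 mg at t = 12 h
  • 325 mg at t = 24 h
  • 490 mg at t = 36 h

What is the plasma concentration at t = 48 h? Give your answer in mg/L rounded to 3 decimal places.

416.520 mg/L

k = ln 2 / 14 = 0.04951 per h
Dose 1 (225 mg at t=0 h): 225·exp(−0.04951·48) = 20.897 mg/L
Dose 2 (155 mg at t=12 h): 155·exp(−0.04951·36) = 26.077 mg/L
Dose 3 (325 mg at t=24 h): 325·exp(−0.04951·24) = 99.045 mg/L
Dose 4 (490 mg at t=36 h): 490·exp(−0.04951·12) = 270.502 mg/L
C(48) = 20.897 + 26.077 + 99.045 + 270.502 = 416.520 mg/L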